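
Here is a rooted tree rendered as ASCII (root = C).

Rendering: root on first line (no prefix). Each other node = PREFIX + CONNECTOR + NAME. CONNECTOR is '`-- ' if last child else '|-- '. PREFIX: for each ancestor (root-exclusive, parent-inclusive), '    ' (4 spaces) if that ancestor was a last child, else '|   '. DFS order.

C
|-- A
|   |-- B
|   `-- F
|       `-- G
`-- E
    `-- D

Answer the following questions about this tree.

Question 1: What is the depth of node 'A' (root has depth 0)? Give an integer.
Path from root to A: C -> A
Depth = number of edges = 1

Answer: 1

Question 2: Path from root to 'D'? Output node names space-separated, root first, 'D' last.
Answer: C E D

Derivation:
Walk down from root: C -> E -> D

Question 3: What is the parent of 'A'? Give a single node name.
Scan adjacency: A appears as child of C

Answer: C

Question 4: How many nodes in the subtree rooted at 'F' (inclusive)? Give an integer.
Subtree rooted at F contains: F, G
Count = 2

Answer: 2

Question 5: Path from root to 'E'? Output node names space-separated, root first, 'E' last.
Walk down from root: C -> E

Answer: C E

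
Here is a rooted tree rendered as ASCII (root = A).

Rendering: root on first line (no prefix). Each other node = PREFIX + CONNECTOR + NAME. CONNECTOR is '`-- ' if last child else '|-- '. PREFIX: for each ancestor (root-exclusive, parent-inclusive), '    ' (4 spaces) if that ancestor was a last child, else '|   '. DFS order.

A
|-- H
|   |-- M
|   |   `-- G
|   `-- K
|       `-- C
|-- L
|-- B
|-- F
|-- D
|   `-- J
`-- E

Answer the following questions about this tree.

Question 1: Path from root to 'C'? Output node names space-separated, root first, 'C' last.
Answer: A H K C

Derivation:
Walk down from root: A -> H -> K -> C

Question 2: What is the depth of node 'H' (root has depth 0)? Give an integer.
Answer: 1

Derivation:
Path from root to H: A -> H
Depth = number of edges = 1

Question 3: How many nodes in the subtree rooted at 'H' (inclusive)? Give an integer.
Subtree rooted at H contains: C, G, H, K, M
Count = 5

Answer: 5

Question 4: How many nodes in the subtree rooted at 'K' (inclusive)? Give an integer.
Answer: 2

Derivation:
Subtree rooted at K contains: C, K
Count = 2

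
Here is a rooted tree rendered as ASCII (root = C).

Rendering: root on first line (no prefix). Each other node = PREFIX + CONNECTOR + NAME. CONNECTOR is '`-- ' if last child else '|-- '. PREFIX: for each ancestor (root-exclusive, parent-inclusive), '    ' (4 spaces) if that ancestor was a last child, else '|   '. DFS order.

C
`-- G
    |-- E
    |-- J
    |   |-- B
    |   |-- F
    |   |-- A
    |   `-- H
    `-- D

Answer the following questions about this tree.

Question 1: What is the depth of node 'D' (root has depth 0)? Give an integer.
Answer: 2

Derivation:
Path from root to D: C -> G -> D
Depth = number of edges = 2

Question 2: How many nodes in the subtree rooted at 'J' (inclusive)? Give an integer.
Subtree rooted at J contains: A, B, F, H, J
Count = 5

Answer: 5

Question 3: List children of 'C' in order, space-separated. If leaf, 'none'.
Node C's children (from adjacency): G

Answer: G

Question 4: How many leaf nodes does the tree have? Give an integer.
Leaves (nodes with no children): A, B, D, E, F, H

Answer: 6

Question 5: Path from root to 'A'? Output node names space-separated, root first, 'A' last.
Walk down from root: C -> G -> J -> A

Answer: C G J A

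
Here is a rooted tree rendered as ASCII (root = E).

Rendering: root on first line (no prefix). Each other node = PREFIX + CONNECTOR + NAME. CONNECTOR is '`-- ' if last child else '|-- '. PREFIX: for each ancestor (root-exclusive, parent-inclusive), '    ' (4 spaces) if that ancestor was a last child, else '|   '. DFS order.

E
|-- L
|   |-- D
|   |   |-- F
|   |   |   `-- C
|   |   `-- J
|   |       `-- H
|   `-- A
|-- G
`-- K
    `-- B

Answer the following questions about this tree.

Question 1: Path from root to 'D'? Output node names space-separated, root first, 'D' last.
Answer: E L D

Derivation:
Walk down from root: E -> L -> D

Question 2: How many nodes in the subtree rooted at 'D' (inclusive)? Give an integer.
Subtree rooted at D contains: C, D, F, H, J
Count = 5

Answer: 5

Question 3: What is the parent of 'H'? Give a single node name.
Scan adjacency: H appears as child of J

Answer: J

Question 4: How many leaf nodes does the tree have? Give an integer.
Leaves (nodes with no children): A, B, C, G, H

Answer: 5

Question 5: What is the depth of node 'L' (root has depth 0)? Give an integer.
Answer: 1

Derivation:
Path from root to L: E -> L
Depth = number of edges = 1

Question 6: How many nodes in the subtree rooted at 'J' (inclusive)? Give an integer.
Answer: 2

Derivation:
Subtree rooted at J contains: H, J
Count = 2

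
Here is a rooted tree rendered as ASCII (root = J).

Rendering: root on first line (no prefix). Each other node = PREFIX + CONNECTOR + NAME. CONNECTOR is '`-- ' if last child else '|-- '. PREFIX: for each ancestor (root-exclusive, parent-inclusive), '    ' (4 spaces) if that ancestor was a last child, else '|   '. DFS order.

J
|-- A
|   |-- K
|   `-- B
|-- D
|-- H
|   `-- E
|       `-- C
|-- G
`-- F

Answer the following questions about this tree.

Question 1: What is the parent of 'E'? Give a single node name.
Answer: H

Derivation:
Scan adjacency: E appears as child of H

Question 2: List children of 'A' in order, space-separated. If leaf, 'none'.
Answer: K B

Derivation:
Node A's children (from adjacency): K, B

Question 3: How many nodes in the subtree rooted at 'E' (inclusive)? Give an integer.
Answer: 2

Derivation:
Subtree rooted at E contains: C, E
Count = 2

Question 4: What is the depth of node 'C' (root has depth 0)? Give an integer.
Answer: 3

Derivation:
Path from root to C: J -> H -> E -> C
Depth = number of edges = 3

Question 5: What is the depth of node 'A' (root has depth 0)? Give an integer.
Answer: 1

Derivation:
Path from root to A: J -> A
Depth = number of edges = 1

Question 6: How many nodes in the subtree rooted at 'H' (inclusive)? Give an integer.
Answer: 3

Derivation:
Subtree rooted at H contains: C, E, H
Count = 3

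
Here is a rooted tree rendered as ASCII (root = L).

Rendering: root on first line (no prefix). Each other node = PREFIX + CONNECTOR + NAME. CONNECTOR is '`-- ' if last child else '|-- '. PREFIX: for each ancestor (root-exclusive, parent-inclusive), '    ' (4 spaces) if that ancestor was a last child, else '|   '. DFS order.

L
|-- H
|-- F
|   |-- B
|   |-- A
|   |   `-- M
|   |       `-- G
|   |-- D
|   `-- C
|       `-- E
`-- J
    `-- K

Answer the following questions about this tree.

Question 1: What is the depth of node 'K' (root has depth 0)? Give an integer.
Path from root to K: L -> J -> K
Depth = number of edges = 2

Answer: 2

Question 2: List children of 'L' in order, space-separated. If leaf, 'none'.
Node L's children (from adjacency): H, F, J

Answer: H F J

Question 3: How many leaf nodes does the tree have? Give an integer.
Leaves (nodes with no children): B, D, E, G, H, K

Answer: 6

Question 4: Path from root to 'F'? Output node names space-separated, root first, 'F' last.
Walk down from root: L -> F

Answer: L F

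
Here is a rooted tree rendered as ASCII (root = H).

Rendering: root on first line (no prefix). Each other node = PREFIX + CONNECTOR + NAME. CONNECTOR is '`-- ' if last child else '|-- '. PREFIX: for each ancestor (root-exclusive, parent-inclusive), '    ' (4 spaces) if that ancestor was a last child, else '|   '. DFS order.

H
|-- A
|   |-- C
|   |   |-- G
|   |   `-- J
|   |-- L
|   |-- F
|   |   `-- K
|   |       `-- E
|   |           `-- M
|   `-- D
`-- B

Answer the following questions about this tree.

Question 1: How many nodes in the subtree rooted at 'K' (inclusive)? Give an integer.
Subtree rooted at K contains: E, K, M
Count = 3

Answer: 3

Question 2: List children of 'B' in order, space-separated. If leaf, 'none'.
Answer: none

Derivation:
Node B's children (from adjacency): (leaf)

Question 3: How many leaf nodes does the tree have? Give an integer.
Answer: 6

Derivation:
Leaves (nodes with no children): B, D, G, J, L, M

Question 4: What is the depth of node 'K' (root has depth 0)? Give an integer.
Answer: 3

Derivation:
Path from root to K: H -> A -> F -> K
Depth = number of edges = 3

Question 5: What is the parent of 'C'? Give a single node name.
Answer: A

Derivation:
Scan adjacency: C appears as child of A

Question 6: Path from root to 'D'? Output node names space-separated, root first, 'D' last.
Walk down from root: H -> A -> D

Answer: H A D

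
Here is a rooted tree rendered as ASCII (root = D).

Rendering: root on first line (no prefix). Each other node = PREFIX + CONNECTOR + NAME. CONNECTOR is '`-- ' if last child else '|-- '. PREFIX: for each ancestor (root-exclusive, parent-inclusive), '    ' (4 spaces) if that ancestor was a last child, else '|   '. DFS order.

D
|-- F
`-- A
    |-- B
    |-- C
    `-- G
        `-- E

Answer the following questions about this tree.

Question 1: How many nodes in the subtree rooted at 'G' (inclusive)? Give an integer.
Answer: 2

Derivation:
Subtree rooted at G contains: E, G
Count = 2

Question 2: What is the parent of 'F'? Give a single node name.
Scan adjacency: F appears as child of D

Answer: D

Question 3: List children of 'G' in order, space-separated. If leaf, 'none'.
Answer: E

Derivation:
Node G's children (from adjacency): E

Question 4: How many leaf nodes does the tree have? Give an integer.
Leaves (nodes with no children): B, C, E, F

Answer: 4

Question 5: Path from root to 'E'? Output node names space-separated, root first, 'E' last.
Walk down from root: D -> A -> G -> E

Answer: D A G E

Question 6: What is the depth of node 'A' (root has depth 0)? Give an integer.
Answer: 1

Derivation:
Path from root to A: D -> A
Depth = number of edges = 1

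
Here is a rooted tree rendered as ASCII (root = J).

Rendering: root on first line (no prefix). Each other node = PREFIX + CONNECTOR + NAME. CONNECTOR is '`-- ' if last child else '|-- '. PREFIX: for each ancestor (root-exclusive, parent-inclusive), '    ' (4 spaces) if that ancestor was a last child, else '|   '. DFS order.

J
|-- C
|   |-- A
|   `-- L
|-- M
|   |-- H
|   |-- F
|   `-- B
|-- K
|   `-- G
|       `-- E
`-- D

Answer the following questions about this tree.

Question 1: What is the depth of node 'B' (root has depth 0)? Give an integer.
Path from root to B: J -> M -> B
Depth = number of edges = 2

Answer: 2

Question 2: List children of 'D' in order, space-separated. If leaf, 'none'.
Answer: none

Derivation:
Node D's children (from adjacency): (leaf)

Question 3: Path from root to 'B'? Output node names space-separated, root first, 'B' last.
Answer: J M B

Derivation:
Walk down from root: J -> M -> B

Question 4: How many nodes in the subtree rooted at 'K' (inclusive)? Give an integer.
Subtree rooted at K contains: E, G, K
Count = 3

Answer: 3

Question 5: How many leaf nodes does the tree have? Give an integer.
Leaves (nodes with no children): A, B, D, E, F, H, L

Answer: 7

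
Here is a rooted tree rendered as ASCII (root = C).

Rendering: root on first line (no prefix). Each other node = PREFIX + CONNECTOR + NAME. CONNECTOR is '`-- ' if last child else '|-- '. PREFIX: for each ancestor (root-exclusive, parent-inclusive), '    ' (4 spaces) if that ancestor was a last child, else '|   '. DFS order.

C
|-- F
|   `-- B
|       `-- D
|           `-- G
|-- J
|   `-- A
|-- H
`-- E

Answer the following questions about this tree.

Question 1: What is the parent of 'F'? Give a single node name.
Scan adjacency: F appears as child of C

Answer: C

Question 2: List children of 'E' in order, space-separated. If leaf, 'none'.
Answer: none

Derivation:
Node E's children (from adjacency): (leaf)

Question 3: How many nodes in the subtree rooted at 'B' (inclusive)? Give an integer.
Answer: 3

Derivation:
Subtree rooted at B contains: B, D, G
Count = 3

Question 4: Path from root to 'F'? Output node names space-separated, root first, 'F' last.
Answer: C F

Derivation:
Walk down from root: C -> F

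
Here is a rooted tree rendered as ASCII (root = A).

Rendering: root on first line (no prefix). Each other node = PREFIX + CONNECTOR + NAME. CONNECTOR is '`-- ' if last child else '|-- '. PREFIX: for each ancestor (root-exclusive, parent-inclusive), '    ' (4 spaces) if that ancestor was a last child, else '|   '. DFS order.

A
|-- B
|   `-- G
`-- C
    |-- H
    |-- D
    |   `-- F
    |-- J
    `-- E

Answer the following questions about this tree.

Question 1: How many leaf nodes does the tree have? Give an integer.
Leaves (nodes with no children): E, F, G, H, J

Answer: 5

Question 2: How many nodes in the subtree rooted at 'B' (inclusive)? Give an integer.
Subtree rooted at B contains: B, G
Count = 2

Answer: 2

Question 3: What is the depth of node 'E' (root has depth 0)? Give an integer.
Path from root to E: A -> C -> E
Depth = number of edges = 2

Answer: 2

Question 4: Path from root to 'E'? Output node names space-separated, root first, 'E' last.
Walk down from root: A -> C -> E

Answer: A C E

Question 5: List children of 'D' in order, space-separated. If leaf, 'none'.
Answer: F

Derivation:
Node D's children (from adjacency): F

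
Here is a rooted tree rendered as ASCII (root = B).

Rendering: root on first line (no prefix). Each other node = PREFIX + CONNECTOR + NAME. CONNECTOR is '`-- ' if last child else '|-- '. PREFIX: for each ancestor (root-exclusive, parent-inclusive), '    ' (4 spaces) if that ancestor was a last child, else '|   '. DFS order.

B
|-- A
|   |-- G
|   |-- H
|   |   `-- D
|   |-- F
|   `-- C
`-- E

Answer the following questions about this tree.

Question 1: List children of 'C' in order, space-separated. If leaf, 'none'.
Node C's children (from adjacency): (leaf)

Answer: none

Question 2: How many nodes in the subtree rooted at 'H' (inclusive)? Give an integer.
Answer: 2

Derivation:
Subtree rooted at H contains: D, H
Count = 2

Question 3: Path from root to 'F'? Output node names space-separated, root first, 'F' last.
Walk down from root: B -> A -> F

Answer: B A F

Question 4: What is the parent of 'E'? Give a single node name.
Scan adjacency: E appears as child of B

Answer: B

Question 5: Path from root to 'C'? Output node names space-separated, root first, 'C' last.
Answer: B A C

Derivation:
Walk down from root: B -> A -> C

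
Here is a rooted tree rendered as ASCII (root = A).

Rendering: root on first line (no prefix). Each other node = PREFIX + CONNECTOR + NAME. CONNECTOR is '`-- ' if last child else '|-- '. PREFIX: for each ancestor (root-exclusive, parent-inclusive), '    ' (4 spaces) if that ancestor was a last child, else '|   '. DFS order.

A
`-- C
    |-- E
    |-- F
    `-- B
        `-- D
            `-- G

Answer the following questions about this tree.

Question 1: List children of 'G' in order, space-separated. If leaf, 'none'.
Answer: none

Derivation:
Node G's children (from adjacency): (leaf)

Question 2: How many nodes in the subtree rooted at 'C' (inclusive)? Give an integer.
Subtree rooted at C contains: B, C, D, E, F, G
Count = 6

Answer: 6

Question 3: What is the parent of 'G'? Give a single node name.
Scan adjacency: G appears as child of D

Answer: D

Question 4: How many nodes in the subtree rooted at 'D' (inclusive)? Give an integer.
Subtree rooted at D contains: D, G
Count = 2

Answer: 2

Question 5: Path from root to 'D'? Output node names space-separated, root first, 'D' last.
Answer: A C B D

Derivation:
Walk down from root: A -> C -> B -> D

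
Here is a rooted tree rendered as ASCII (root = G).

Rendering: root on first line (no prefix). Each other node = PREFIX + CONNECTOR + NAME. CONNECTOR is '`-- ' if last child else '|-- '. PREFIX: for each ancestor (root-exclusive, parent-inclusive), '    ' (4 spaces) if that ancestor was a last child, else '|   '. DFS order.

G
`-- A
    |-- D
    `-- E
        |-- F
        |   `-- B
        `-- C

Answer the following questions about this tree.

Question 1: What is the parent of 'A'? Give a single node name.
Scan adjacency: A appears as child of G

Answer: G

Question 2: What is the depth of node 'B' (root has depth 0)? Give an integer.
Answer: 4

Derivation:
Path from root to B: G -> A -> E -> F -> B
Depth = number of edges = 4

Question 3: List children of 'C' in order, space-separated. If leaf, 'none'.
Answer: none

Derivation:
Node C's children (from adjacency): (leaf)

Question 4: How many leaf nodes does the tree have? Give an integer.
Answer: 3

Derivation:
Leaves (nodes with no children): B, C, D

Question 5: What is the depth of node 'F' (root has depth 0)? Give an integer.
Answer: 3

Derivation:
Path from root to F: G -> A -> E -> F
Depth = number of edges = 3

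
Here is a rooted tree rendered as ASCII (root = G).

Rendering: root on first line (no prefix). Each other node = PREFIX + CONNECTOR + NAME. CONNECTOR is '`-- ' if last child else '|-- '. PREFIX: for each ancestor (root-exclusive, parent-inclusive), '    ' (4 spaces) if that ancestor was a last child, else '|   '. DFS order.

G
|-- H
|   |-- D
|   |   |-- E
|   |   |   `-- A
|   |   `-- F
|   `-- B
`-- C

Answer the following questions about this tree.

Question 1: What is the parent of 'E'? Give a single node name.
Scan adjacency: E appears as child of D

Answer: D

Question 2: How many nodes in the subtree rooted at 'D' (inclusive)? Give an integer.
Subtree rooted at D contains: A, D, E, F
Count = 4

Answer: 4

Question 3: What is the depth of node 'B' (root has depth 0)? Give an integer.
Answer: 2

Derivation:
Path from root to B: G -> H -> B
Depth = number of edges = 2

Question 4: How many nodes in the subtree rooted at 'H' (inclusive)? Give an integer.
Subtree rooted at H contains: A, B, D, E, F, H
Count = 6

Answer: 6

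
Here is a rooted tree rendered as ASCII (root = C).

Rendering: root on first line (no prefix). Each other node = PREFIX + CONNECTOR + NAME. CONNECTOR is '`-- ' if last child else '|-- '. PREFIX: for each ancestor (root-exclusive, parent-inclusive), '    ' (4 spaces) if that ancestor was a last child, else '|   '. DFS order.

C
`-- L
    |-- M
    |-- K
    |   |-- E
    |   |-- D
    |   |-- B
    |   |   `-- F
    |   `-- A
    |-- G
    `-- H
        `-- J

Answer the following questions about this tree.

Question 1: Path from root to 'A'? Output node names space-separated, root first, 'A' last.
Walk down from root: C -> L -> K -> A

Answer: C L K A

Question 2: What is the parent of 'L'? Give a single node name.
Answer: C

Derivation:
Scan adjacency: L appears as child of C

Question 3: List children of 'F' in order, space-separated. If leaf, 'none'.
Node F's children (from adjacency): (leaf)

Answer: none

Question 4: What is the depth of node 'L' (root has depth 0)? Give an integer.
Path from root to L: C -> L
Depth = number of edges = 1

Answer: 1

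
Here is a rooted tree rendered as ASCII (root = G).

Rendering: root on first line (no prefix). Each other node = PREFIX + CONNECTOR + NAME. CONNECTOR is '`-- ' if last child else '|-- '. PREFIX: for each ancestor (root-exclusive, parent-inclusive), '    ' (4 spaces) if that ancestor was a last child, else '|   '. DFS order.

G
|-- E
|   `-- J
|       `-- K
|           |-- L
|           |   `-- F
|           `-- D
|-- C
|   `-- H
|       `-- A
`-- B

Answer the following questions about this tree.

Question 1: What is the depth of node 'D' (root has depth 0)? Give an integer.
Answer: 4

Derivation:
Path from root to D: G -> E -> J -> K -> D
Depth = number of edges = 4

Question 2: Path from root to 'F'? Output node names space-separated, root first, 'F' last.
Walk down from root: G -> E -> J -> K -> L -> F

Answer: G E J K L F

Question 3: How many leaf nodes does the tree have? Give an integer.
Answer: 4

Derivation:
Leaves (nodes with no children): A, B, D, F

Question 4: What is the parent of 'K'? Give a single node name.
Answer: J

Derivation:
Scan adjacency: K appears as child of J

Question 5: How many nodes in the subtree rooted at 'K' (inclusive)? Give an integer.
Answer: 4

Derivation:
Subtree rooted at K contains: D, F, K, L
Count = 4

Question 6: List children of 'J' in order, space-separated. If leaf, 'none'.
Answer: K

Derivation:
Node J's children (from adjacency): K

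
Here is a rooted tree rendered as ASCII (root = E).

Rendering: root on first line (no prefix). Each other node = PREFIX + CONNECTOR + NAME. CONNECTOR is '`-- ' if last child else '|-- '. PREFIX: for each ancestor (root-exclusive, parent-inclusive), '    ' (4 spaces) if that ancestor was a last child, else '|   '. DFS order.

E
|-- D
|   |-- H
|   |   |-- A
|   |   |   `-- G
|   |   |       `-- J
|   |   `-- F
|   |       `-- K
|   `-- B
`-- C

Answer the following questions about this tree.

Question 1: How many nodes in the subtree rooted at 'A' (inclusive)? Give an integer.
Answer: 3

Derivation:
Subtree rooted at A contains: A, G, J
Count = 3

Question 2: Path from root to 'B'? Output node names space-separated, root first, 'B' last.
Answer: E D B

Derivation:
Walk down from root: E -> D -> B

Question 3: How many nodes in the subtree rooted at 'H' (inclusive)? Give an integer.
Answer: 6

Derivation:
Subtree rooted at H contains: A, F, G, H, J, K
Count = 6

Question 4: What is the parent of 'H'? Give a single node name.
Answer: D

Derivation:
Scan adjacency: H appears as child of D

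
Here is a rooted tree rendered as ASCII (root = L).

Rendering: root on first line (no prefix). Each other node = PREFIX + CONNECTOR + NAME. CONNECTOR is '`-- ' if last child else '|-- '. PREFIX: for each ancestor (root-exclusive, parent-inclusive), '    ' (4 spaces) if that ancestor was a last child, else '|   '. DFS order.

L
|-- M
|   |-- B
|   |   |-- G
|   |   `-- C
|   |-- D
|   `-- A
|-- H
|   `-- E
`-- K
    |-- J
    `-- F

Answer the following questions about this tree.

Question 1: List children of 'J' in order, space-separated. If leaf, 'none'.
Node J's children (from adjacency): (leaf)

Answer: none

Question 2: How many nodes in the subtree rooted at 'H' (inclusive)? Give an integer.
Answer: 2

Derivation:
Subtree rooted at H contains: E, H
Count = 2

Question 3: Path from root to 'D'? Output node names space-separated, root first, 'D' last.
Answer: L M D

Derivation:
Walk down from root: L -> M -> D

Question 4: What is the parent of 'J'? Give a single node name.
Scan adjacency: J appears as child of K

Answer: K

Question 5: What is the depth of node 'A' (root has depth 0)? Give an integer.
Answer: 2

Derivation:
Path from root to A: L -> M -> A
Depth = number of edges = 2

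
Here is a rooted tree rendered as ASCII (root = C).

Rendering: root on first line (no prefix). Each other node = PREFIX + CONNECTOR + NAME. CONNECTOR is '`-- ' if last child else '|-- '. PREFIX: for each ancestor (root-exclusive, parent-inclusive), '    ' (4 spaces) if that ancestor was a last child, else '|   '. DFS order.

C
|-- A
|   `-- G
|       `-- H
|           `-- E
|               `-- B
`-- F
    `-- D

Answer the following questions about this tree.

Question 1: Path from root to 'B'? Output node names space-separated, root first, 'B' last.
Walk down from root: C -> A -> G -> H -> E -> B

Answer: C A G H E B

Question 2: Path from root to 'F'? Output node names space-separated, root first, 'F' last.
Answer: C F

Derivation:
Walk down from root: C -> F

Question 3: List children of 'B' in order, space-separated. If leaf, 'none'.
Node B's children (from adjacency): (leaf)

Answer: none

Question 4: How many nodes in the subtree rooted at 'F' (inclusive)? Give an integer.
Answer: 2

Derivation:
Subtree rooted at F contains: D, F
Count = 2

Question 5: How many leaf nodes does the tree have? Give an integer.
Answer: 2

Derivation:
Leaves (nodes with no children): B, D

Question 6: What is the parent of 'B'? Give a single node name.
Answer: E

Derivation:
Scan adjacency: B appears as child of E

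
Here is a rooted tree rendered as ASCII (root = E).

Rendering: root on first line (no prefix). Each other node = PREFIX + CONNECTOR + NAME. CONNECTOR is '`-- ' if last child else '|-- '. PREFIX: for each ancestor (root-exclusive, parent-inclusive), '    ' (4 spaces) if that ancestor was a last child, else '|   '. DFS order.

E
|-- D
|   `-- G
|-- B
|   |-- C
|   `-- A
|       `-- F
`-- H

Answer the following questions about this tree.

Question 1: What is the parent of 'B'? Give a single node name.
Answer: E

Derivation:
Scan adjacency: B appears as child of E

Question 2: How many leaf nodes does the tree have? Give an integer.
Leaves (nodes with no children): C, F, G, H

Answer: 4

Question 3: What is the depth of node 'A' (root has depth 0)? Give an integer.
Answer: 2

Derivation:
Path from root to A: E -> B -> A
Depth = number of edges = 2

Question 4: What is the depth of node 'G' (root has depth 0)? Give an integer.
Answer: 2

Derivation:
Path from root to G: E -> D -> G
Depth = number of edges = 2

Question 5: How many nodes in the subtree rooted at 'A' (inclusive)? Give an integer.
Subtree rooted at A contains: A, F
Count = 2

Answer: 2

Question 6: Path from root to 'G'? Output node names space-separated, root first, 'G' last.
Answer: E D G

Derivation:
Walk down from root: E -> D -> G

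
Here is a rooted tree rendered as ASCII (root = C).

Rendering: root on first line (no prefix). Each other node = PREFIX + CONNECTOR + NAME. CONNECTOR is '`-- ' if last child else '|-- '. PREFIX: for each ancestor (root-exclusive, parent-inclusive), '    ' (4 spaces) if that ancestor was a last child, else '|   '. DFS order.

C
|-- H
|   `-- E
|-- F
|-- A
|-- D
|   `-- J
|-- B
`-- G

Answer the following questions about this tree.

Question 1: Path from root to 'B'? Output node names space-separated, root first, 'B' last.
Answer: C B

Derivation:
Walk down from root: C -> B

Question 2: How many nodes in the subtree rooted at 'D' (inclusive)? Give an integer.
Answer: 2

Derivation:
Subtree rooted at D contains: D, J
Count = 2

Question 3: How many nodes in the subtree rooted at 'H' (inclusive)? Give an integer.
Subtree rooted at H contains: E, H
Count = 2

Answer: 2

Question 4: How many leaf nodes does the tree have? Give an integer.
Leaves (nodes with no children): A, B, E, F, G, J

Answer: 6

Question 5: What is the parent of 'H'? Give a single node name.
Scan adjacency: H appears as child of C

Answer: C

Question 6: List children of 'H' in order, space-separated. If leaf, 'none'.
Answer: E

Derivation:
Node H's children (from adjacency): E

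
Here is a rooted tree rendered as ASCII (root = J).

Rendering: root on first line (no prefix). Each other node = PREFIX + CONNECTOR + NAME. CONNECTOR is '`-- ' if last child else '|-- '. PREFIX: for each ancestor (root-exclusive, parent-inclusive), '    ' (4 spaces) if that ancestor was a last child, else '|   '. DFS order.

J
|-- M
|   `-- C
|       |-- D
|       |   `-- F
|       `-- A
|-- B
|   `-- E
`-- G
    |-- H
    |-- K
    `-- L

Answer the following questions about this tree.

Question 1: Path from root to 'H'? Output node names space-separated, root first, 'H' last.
Answer: J G H

Derivation:
Walk down from root: J -> G -> H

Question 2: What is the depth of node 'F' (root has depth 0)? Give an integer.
Path from root to F: J -> M -> C -> D -> F
Depth = number of edges = 4

Answer: 4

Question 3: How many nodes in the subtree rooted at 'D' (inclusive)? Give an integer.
Answer: 2

Derivation:
Subtree rooted at D contains: D, F
Count = 2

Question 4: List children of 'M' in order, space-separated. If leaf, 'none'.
Node M's children (from adjacency): C

Answer: C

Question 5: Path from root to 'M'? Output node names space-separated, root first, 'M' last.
Walk down from root: J -> M

Answer: J M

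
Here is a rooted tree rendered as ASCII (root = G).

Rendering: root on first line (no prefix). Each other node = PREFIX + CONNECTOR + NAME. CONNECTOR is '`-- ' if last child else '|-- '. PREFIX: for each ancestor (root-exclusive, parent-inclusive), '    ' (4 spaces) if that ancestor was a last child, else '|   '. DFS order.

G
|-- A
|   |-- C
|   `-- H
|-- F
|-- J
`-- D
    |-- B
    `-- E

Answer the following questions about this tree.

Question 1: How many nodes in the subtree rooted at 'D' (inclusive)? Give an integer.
Answer: 3

Derivation:
Subtree rooted at D contains: B, D, E
Count = 3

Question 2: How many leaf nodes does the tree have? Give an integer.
Answer: 6

Derivation:
Leaves (nodes with no children): B, C, E, F, H, J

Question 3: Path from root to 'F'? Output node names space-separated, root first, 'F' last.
Walk down from root: G -> F

Answer: G F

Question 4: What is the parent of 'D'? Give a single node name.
Scan adjacency: D appears as child of G

Answer: G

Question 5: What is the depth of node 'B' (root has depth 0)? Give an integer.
Path from root to B: G -> D -> B
Depth = number of edges = 2

Answer: 2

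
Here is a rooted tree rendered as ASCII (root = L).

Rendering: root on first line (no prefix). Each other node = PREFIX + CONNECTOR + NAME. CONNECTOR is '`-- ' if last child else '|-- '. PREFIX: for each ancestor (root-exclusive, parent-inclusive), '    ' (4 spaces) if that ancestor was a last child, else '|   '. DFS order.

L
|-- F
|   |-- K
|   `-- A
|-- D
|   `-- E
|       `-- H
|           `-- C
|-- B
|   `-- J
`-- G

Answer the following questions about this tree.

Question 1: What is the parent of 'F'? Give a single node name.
Answer: L

Derivation:
Scan adjacency: F appears as child of L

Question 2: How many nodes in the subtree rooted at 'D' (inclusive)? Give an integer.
Answer: 4

Derivation:
Subtree rooted at D contains: C, D, E, H
Count = 4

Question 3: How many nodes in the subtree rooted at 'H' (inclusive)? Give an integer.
Answer: 2

Derivation:
Subtree rooted at H contains: C, H
Count = 2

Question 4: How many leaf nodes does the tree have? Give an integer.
Leaves (nodes with no children): A, C, G, J, K

Answer: 5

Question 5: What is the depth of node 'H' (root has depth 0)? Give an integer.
Answer: 3

Derivation:
Path from root to H: L -> D -> E -> H
Depth = number of edges = 3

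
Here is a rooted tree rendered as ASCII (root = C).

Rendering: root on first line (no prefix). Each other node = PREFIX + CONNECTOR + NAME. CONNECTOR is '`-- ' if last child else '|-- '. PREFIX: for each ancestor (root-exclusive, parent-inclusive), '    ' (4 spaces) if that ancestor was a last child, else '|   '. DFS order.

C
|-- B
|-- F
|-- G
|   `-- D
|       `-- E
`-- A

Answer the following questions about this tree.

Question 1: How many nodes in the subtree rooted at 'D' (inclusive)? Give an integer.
Answer: 2

Derivation:
Subtree rooted at D contains: D, E
Count = 2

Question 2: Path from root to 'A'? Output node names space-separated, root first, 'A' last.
Answer: C A

Derivation:
Walk down from root: C -> A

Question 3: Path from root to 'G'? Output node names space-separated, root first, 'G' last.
Walk down from root: C -> G

Answer: C G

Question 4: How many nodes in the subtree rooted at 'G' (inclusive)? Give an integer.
Answer: 3

Derivation:
Subtree rooted at G contains: D, E, G
Count = 3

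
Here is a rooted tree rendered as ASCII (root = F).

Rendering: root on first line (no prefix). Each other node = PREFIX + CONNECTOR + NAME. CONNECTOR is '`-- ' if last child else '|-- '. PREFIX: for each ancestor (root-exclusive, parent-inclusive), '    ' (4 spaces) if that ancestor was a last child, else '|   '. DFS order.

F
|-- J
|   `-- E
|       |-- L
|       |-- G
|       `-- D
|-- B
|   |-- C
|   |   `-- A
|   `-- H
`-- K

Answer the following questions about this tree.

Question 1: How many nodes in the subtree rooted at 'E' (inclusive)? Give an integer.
Answer: 4

Derivation:
Subtree rooted at E contains: D, E, G, L
Count = 4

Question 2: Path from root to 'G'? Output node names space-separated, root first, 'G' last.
Walk down from root: F -> J -> E -> G

Answer: F J E G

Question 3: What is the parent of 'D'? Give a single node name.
Answer: E

Derivation:
Scan adjacency: D appears as child of E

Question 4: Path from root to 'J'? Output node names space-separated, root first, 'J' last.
Walk down from root: F -> J

Answer: F J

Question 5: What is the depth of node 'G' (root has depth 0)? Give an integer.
Answer: 3

Derivation:
Path from root to G: F -> J -> E -> G
Depth = number of edges = 3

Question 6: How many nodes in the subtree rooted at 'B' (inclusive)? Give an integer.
Answer: 4

Derivation:
Subtree rooted at B contains: A, B, C, H
Count = 4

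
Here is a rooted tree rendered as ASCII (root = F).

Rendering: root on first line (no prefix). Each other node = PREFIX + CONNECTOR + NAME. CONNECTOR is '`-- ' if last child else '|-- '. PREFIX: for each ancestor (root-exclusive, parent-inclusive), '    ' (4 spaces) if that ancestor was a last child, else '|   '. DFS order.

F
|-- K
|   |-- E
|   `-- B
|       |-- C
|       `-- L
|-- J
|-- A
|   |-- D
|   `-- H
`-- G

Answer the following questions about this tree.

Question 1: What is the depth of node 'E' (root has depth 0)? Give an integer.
Answer: 2

Derivation:
Path from root to E: F -> K -> E
Depth = number of edges = 2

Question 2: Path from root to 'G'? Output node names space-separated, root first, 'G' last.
Answer: F G

Derivation:
Walk down from root: F -> G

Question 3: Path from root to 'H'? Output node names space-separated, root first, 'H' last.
Answer: F A H

Derivation:
Walk down from root: F -> A -> H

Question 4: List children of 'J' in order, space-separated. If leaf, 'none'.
Node J's children (from adjacency): (leaf)

Answer: none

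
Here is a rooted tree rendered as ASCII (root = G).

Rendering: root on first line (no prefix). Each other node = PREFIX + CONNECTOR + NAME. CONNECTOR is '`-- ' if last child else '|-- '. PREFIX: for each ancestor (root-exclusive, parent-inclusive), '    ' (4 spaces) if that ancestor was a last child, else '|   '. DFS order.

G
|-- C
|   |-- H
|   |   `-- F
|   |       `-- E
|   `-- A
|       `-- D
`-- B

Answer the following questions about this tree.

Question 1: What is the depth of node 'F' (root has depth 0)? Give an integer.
Answer: 3

Derivation:
Path from root to F: G -> C -> H -> F
Depth = number of edges = 3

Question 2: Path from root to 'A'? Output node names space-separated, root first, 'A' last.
Walk down from root: G -> C -> A

Answer: G C A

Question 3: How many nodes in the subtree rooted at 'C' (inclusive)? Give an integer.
Subtree rooted at C contains: A, C, D, E, F, H
Count = 6

Answer: 6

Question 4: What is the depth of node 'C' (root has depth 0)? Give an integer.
Path from root to C: G -> C
Depth = number of edges = 1

Answer: 1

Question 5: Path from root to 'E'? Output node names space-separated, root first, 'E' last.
Walk down from root: G -> C -> H -> F -> E

Answer: G C H F E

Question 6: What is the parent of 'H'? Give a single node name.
Scan adjacency: H appears as child of C

Answer: C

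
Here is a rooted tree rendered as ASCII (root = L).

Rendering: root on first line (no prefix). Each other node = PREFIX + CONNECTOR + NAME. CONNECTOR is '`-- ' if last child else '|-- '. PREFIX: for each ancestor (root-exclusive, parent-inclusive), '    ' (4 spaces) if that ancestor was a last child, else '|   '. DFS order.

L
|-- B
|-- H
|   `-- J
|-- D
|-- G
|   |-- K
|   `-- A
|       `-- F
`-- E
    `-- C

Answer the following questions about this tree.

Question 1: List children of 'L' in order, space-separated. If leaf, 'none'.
Answer: B H D G E

Derivation:
Node L's children (from adjacency): B, H, D, G, E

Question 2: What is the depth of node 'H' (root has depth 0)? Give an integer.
Answer: 1

Derivation:
Path from root to H: L -> H
Depth = number of edges = 1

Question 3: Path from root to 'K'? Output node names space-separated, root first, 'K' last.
Answer: L G K

Derivation:
Walk down from root: L -> G -> K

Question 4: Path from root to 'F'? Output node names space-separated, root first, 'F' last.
Walk down from root: L -> G -> A -> F

Answer: L G A F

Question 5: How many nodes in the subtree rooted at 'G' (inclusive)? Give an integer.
Subtree rooted at G contains: A, F, G, K
Count = 4

Answer: 4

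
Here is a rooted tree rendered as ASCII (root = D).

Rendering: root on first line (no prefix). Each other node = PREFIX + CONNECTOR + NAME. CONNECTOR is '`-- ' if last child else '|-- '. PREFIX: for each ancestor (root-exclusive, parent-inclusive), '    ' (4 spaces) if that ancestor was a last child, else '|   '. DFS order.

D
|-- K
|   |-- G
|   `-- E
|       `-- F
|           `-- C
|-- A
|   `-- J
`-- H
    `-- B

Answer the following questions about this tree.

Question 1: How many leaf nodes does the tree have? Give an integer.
Leaves (nodes with no children): B, C, G, J

Answer: 4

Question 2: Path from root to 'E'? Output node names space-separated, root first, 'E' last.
Answer: D K E

Derivation:
Walk down from root: D -> K -> E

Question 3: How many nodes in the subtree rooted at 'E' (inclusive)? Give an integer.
Subtree rooted at E contains: C, E, F
Count = 3

Answer: 3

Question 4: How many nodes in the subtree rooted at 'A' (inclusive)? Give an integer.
Subtree rooted at A contains: A, J
Count = 2

Answer: 2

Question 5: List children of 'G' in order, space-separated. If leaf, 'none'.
Answer: none

Derivation:
Node G's children (from adjacency): (leaf)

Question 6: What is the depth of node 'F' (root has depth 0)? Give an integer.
Answer: 3

Derivation:
Path from root to F: D -> K -> E -> F
Depth = number of edges = 3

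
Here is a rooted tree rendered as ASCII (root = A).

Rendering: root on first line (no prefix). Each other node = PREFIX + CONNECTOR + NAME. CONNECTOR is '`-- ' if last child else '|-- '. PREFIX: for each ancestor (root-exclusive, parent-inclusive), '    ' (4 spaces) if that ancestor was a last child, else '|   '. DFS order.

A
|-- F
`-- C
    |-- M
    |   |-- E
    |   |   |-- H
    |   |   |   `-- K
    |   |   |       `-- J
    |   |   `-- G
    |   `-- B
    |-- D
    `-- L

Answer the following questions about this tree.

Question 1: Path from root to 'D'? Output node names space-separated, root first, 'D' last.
Answer: A C D

Derivation:
Walk down from root: A -> C -> D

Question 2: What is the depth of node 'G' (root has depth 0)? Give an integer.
Answer: 4

Derivation:
Path from root to G: A -> C -> M -> E -> G
Depth = number of edges = 4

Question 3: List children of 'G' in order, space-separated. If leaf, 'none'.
Answer: none

Derivation:
Node G's children (from adjacency): (leaf)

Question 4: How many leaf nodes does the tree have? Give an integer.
Answer: 6

Derivation:
Leaves (nodes with no children): B, D, F, G, J, L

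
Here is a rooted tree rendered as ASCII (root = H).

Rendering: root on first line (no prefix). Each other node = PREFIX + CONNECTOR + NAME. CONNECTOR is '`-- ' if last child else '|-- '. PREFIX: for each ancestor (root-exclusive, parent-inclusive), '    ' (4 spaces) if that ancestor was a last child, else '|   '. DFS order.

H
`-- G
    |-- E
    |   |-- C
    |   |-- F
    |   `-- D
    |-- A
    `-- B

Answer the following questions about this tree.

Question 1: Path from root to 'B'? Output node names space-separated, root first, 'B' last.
Answer: H G B

Derivation:
Walk down from root: H -> G -> B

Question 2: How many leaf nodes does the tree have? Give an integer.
Answer: 5

Derivation:
Leaves (nodes with no children): A, B, C, D, F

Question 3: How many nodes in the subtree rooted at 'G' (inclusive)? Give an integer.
Subtree rooted at G contains: A, B, C, D, E, F, G
Count = 7

Answer: 7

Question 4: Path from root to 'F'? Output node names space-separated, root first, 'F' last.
Answer: H G E F

Derivation:
Walk down from root: H -> G -> E -> F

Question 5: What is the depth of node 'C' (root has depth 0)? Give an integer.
Path from root to C: H -> G -> E -> C
Depth = number of edges = 3

Answer: 3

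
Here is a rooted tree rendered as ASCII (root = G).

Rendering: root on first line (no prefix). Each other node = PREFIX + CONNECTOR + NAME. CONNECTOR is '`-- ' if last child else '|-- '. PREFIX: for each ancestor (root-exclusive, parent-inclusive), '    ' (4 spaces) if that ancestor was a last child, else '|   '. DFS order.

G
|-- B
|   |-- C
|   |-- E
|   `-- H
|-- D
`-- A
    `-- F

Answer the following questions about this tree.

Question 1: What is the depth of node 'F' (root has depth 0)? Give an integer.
Answer: 2

Derivation:
Path from root to F: G -> A -> F
Depth = number of edges = 2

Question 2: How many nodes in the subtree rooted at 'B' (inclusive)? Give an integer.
Subtree rooted at B contains: B, C, E, H
Count = 4

Answer: 4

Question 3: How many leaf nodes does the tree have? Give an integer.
Answer: 5

Derivation:
Leaves (nodes with no children): C, D, E, F, H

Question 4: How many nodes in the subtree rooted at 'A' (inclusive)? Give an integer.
Answer: 2

Derivation:
Subtree rooted at A contains: A, F
Count = 2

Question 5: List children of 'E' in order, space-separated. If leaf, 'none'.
Node E's children (from adjacency): (leaf)

Answer: none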